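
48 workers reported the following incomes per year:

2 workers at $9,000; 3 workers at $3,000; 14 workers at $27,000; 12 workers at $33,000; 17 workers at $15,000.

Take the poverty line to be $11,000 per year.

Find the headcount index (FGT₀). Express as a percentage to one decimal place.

5 of the 48 workers have income below $11,000.
H = 5/48 = 10.4%.

10.4%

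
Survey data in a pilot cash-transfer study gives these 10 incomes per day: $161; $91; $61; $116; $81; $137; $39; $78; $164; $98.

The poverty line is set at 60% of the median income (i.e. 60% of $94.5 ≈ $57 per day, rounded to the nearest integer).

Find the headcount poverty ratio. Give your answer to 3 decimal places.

1 of the 10 families have income below $57.
H = 1/10 = 0.100.

0.100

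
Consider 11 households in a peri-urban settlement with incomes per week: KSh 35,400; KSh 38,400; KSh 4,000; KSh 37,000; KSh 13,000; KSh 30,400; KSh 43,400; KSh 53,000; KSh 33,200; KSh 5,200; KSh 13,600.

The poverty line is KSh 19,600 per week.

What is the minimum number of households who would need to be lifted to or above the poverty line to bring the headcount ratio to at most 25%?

2

4 of the 11 households are poor, so H = 4/11 = 0.364.
A headcount ratio of at most 25% allows at most ⌊0.25 × 11⌋ = 2 poor households.
So at least 4 − 2 = 2 must be lifted.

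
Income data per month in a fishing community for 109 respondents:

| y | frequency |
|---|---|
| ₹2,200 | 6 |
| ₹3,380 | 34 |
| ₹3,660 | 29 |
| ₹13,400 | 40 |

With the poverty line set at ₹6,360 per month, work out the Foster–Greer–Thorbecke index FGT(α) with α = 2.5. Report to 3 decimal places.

0.097

Below the line: 6×₹2,200, 34×₹3,380, 29×₹3,660 (q = 69 of N = 109).
Relative gaps: (6360−2200)/6360 = 0.6541 (×6); (6360−3380)/6360 = 0.4686 (×34); (6360−3660)/6360 = 0.4245 (×29).
Raised to α = 2.5: 0.34601 (×6); 0.15028 (×34); 0.11743 (×29).
Sum = 10.590922; FGT(2.5) = 10.590922 / 109 = 0.097.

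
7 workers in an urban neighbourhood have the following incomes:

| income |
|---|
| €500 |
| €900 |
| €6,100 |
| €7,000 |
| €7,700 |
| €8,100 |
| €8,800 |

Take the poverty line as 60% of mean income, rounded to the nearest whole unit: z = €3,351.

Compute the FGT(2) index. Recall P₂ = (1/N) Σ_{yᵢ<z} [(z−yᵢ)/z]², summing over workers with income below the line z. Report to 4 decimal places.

Incomes under z: €500, €900 (q = 2 of N = 7).
Normalized shortfalls: (3351−500)/3351 = 0.8508; (3351−900)/3351 = 0.7314.
Squared: 0.7238; 0.5350.
Sum = 1.258825; P₂ = 1.258825 / 7 = 0.1798.

0.1798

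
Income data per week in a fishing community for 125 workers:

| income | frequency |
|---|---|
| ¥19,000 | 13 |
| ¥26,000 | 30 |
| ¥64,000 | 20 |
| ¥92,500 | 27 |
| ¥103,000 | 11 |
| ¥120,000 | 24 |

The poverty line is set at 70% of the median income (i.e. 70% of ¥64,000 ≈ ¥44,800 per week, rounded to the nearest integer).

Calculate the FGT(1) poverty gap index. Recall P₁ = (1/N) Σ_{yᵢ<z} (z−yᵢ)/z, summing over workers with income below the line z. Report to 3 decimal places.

Below the line: 13×¥19,000, 30×¥26,000 (q = 43 of N = 125).
Shortfall ratios: (44800−19000)/44800 = 0.5759 (×13); (44800−26000)/44800 = 0.4196 (×30).
Sum of shortfalls = 20.075893; P₁ averages over all N: 20.075893 / 125 = 0.161.

0.161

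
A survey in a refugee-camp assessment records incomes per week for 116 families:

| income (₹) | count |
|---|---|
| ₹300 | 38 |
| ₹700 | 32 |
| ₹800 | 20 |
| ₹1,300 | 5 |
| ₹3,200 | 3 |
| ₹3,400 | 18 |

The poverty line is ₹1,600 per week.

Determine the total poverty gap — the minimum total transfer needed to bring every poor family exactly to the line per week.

₹95,700

Poor units: 38×₹300, 32×₹700, 20×₹800, 5×₹1,300 (q = 95 of N = 116).
Individual gaps: 38×(1600−300) = 49400; 32×(1600−700) = 28800; 20×(1600−800) = 16000; 5×(1600−1300) = 1500.
Aggregate gap = ₹95,700.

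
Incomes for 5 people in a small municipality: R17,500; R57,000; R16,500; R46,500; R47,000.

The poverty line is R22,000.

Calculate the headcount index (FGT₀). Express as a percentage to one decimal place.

2 of the 5 people have income below R22,000.
H = 2/5 = 40.0%.

40.0%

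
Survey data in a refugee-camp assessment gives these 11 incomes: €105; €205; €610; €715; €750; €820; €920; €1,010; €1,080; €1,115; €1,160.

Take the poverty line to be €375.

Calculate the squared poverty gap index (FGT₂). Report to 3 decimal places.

Below the line: €105, €205 (q = 2 of N = 11).
Normalized shortfalls: (375−105)/375 = 0.7200; (375−205)/375 = 0.4533.
Squared: 0.5184; 0.2055.
Sum = 0.723911; P₂ = 0.723911 / 11 = 0.066.

0.066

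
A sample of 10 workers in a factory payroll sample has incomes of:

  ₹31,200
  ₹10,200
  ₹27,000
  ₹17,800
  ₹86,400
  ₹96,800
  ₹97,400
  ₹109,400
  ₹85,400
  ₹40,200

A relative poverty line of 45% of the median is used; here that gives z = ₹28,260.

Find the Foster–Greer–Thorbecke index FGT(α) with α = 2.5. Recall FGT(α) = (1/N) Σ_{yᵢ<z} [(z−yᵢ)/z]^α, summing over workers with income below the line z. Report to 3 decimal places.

Incomes under z: ₹10,200, ₹17,800, ₹27,000 (q = 3 of N = 10).
Gap ratios (z−y)/z: (28260−10200)/28260 = 0.6391; (28260−17800)/28260 = 0.3701; (28260−27000)/28260 = 0.0446.
Raised to α = 2.5: 0.32649; 0.08335; 0.00042.
Sum = 0.410254; FGT(2.5) = 0.410254 / 10 = 0.041.

0.041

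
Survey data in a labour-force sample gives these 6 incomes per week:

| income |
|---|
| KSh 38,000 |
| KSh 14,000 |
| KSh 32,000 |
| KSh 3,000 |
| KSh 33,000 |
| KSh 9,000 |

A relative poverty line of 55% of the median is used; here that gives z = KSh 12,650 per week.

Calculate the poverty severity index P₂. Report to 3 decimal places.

0.111

Poor units: KSh 3,000, KSh 9,000 (q = 2 of N = 6).
Relative gaps: (12650−3000)/12650 = 0.7628; (12650−9000)/12650 = 0.2885.
Squared: 0.5819; 0.0833.
Sum = 0.665188; P₂ = 0.665188 / 6 = 0.111.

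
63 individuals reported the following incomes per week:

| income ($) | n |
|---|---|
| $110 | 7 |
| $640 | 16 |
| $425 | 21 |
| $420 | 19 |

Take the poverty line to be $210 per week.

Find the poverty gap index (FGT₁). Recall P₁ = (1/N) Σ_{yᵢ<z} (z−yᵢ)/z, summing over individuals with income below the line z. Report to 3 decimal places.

Below the line: 7×$110 (q = 7 of N = 63).
Normalized shortfalls: (210−110)/210 = 0.4762 (×7).
Σ = 3.333333. Dividing by the full population N = 63 gives P₁ = 0.053.

0.053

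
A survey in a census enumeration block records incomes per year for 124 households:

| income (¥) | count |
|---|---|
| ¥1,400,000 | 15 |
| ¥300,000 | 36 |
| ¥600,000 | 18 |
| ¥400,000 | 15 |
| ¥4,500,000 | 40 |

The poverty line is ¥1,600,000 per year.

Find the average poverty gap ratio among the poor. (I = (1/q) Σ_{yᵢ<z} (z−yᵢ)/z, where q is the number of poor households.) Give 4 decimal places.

Below the line: 36×¥300,000, 15×¥400,000, 18×¥600,000, 15×¥1,400,000 (q = 84 of N = 124).
Shortfall ratios (z−y)/z: 0.8125 (×36), 0.7500 (×15), 0.6250 (×18), 0.1250 (×15); sum = 53.625000.
The income-gap ratio divides by q (the poor only): 53.625000 / 84 = 0.6384.

0.6384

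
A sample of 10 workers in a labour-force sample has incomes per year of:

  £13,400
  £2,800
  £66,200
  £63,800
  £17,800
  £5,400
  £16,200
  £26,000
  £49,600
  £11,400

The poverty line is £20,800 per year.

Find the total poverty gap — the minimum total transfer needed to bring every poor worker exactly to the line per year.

£57,800

Incomes under z: £2,800, £5,400, £11,400, £13,400, £16,200, £17,800 (q = 6 of N = 10).
Individual gaps: 20800−2800 = 18000; 20800−5400 = 15400; 20800−11400 = 9400; 20800−13400 = 7400; 20800−16200 = 4600; 20800−17800 = 3000.
Aggregate gap = £57,800.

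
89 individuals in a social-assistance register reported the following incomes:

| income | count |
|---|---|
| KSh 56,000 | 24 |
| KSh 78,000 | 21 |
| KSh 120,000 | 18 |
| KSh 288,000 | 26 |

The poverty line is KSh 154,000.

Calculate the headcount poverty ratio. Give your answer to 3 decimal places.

0.708

63 of the 89 individuals have income below KSh 154,000.
H = 63/89 = 0.708.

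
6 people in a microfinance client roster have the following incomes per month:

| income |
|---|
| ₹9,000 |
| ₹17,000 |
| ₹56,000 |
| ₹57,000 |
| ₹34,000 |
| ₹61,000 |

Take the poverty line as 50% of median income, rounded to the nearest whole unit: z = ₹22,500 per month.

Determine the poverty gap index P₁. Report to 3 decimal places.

Below the line: ₹9,000, ₹17,000 (q = 2 of N = 6).
Gap ratios (z−y)/z: (22500−9000)/22500 = 0.6000; (22500−17000)/22500 = 0.2444.
Σ = 0.844444. Dividing by the full population N = 6 gives P₁ = 0.141.

0.141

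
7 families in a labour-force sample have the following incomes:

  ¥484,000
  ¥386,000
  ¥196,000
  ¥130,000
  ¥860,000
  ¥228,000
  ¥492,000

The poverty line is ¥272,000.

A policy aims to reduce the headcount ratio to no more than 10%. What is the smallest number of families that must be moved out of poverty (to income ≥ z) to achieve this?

3 of the 7 families are poor, so H = 3/7 = 0.429.
A headcount ratio of at most 10% allows at most ⌊0.10 × 7⌋ = 0 poor families.
So at least 3 − 0 = 3 must be lifted.

3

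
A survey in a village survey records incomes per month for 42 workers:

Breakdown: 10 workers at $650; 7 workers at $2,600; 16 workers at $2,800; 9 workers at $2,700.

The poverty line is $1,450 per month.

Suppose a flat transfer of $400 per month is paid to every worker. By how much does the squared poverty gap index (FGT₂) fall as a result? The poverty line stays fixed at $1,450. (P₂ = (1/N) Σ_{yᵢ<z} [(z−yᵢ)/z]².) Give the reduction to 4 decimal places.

Before: below the line — 10×$650; squared poverty gap index (FGT₂) = 0.072476.
After the $400 transfer: below the line — 10×$1,050; squared poverty gap index (FGT₂) = 0.018119.
Reduction = 0.072476 − 0.018119 = 0.0544.

0.0544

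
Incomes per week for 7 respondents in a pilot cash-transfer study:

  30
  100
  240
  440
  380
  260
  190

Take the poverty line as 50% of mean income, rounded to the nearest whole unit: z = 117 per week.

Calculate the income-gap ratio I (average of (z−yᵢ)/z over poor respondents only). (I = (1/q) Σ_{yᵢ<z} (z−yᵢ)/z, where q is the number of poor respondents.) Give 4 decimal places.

0.4444

Below z: 30, 100 (q = 2 of N = 7).
Relative gaps: 0.7436, 0.1453; sum = 0.888889.
I averages over the q = 2 poor units only: 0.888889 / 2 = 0.4444.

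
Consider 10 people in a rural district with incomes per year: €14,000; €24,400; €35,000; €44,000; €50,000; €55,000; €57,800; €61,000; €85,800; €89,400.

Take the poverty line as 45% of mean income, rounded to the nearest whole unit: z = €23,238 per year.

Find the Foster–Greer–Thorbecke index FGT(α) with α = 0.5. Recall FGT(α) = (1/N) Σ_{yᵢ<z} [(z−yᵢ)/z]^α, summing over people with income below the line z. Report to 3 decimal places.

Below z: €14,000 (q = 1 of N = 10).
Normalized shortfalls: (23238−14000)/23238 = 0.3975.
Raised to α = 0.5: 0.63051.
Sum = 0.630507; FGT(0.5) = 0.630507 / 10 = 0.063.

0.063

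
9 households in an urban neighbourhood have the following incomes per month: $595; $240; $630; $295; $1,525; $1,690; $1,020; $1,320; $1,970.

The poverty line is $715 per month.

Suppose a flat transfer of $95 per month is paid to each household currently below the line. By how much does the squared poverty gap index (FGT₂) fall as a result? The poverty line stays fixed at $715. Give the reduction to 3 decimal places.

Before: below the line — $240, $295, $595, $630; squared poverty gap index (FGT₂) = 0.09208.
After the $95 transfer: below the line — $335, $390, $690; squared poverty gap index (FGT₂) = 0.05448.
Reduction = 0.09208 − 0.05448 = 0.038.

0.038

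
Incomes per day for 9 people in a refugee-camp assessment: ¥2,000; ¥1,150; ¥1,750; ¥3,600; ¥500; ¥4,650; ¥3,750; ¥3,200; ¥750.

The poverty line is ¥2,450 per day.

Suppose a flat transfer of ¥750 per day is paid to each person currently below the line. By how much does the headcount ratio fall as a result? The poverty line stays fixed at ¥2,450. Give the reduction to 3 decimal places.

0.222

Before: below the line — ¥500, ¥750, ¥1,150, ¥1,750, ¥2,000; headcount ratio = 0.55556.
After the ¥750 transfer: below the line — ¥1,250, ¥1,500, ¥1,900; headcount ratio = 0.33333.
Reduction = 0.55556 − 0.33333 = 0.222.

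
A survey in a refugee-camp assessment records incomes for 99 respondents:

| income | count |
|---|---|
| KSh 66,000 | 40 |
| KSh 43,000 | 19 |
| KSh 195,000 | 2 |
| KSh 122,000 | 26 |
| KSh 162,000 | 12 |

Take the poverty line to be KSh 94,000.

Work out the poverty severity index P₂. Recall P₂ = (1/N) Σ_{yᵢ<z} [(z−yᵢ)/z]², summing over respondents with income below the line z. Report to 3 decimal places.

0.092

Incomes under z: 19×KSh 43,000, 40×KSh 66,000 (q = 59 of N = 99).
Shortfall ratios: (94000−43000)/94000 = 0.5426 (×19); (94000−66000)/94000 = 0.2979 (×40).
Squared: 0.2944 (×19); 0.0887 (×40).
Sum = 9.142033; P₂ = 9.142033 / 99 = 0.092.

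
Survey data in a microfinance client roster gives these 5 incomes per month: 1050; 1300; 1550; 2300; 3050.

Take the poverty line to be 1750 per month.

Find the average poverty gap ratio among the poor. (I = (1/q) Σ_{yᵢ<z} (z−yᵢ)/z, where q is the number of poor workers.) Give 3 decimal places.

0.257

Poor units: 1050, 1300, 1550 (q = 3 of N = 5).
Relative gaps: 0.4000, 0.2571, 0.1143; sum = 0.771429.
I averages over the q = 3 poor units only: 0.771429 / 3 = 0.257.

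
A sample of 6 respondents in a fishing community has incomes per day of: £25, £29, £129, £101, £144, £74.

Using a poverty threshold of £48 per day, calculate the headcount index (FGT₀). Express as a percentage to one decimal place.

33.3%

2 of the 6 respondents have income below £48.
H = 2/6 = 33.3%.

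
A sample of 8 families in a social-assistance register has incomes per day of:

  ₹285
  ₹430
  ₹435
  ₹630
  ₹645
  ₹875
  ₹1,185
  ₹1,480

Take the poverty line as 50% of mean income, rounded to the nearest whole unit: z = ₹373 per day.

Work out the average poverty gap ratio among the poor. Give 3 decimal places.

Incomes under z: ₹285 (q = 1 of N = 8).
Relative gaps: 0.2359; sum = 0.235925.
I averages over the q = 1 poor units only: 0.235925 / 1 = 0.236.

0.236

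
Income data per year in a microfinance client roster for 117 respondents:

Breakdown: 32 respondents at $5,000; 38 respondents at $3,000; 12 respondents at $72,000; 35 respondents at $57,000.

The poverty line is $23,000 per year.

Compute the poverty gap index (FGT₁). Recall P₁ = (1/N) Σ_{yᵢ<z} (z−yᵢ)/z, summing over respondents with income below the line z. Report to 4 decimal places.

0.4965

Below z: 38×$3,000, 32×$5,000 (q = 70 of N = 117).
Relative gaps: (23000−3000)/23000 = 0.8696 (×38); (23000−5000)/23000 = 0.7826 (×32).
Sum of shortfalls = 58.086957; P₁ averages over all N: 58.086957 / 117 = 0.4965.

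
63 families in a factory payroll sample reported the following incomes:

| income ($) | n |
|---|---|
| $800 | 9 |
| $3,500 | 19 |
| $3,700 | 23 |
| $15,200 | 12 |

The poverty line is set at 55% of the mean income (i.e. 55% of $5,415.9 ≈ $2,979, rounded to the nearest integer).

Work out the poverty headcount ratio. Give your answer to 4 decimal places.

0.1429

9 of the 63 families have income below $2,979.
H = 9/63 = 0.1429.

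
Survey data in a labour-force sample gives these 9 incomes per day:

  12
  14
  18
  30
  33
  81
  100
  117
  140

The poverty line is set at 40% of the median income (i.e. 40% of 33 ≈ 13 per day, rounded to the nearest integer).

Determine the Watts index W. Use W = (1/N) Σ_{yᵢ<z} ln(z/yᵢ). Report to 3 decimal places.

0.009

Below the line: 12 (q = 1 of N = 9).
ln(z/y) terms: ln(13/12) = 0.0800.
W = 0.080043 / 9 = 0.009.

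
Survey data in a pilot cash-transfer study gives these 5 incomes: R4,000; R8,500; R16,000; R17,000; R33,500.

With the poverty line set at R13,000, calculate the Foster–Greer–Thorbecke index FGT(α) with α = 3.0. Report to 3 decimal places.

Poor units: R4,000, R8,500 (q = 2 of N = 5).
Normalized shortfalls: (13000−4000)/13000 = 0.6923; (13000−8500)/13000 = 0.3462.
Raised to α = 3.0: 0.33182; 0.04148.
Sum = 0.373293; FGT(3.0) = 0.373293 / 5 = 0.075.

0.075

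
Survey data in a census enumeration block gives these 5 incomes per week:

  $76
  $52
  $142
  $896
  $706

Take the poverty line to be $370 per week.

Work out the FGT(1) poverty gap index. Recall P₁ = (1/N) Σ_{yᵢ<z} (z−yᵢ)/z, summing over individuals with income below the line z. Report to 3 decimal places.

Poor units: $52, $76, $142 (q = 3 of N = 5).
Relative gaps: (370−52)/370 = 0.8595; (370−76)/370 = 0.7946; (370−142)/370 = 0.6162.
Σ = 2.270270. Dividing by the full population N = 5 gives P₁ = 0.454.

0.454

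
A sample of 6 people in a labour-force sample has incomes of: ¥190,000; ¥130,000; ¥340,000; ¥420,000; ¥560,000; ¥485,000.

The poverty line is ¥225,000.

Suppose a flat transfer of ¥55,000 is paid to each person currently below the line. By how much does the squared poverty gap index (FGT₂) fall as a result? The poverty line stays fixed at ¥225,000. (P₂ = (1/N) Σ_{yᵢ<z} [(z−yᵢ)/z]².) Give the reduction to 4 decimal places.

0.0285

Before: below the line — ¥130,000, ¥190,000; squared poverty gap index (FGT₂) = 0.033745.
After the ¥55,000 transfer: below the line — ¥185,000; squared poverty gap index (FGT₂) = 0.005267.
Reduction = 0.033745 − 0.005267 = 0.0285.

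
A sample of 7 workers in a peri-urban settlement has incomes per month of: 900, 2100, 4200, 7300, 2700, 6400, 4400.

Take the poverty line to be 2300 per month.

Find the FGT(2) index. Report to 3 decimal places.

Below z: 900, 2100 (q = 2 of N = 7).
Shortfall ratios: (2300−900)/2300 = 0.6087; (2300−2100)/2300 = 0.0870.
Squared: 0.3705; 0.0076.
Sum = 0.378072; P₂ = 0.378072 / 7 = 0.054.

0.054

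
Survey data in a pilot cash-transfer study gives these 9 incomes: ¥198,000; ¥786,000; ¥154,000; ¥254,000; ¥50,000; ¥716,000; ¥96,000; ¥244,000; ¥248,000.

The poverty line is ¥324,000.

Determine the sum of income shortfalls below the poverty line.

¥1,024,000

Below z: ¥50,000, ¥96,000, ¥154,000, ¥198,000, ¥244,000, ¥248,000, ¥254,000 (q = 7 of N = 9).
Individual gaps: 324000−50000 = 274000; 324000−96000 = 228000; 324000−154000 = 170000; 324000−198000 = 126000; 324000−244000 = 80000; 324000−248000 = 76000; 324000−254000 = 70000.
Aggregate gap = ¥1,024,000.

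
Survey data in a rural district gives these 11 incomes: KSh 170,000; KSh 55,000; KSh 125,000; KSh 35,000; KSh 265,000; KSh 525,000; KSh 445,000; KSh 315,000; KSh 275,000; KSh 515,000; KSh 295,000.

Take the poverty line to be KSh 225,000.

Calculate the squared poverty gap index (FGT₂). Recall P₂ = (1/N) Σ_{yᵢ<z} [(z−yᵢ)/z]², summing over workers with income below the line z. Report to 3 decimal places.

0.140

Below z: KSh 35,000, KSh 55,000, KSh 125,000, KSh 170,000 (q = 4 of N = 11).
Shortfall ratios: (225000−35000)/225000 = 0.8444; (225000−55000)/225000 = 0.7556; (225000−125000)/225000 = 0.4444; (225000−170000)/225000 = 0.2444.
Squared: 0.7131; 0.5709; 0.1975; 0.0598.
Sum = 1.541235; P₂ = 1.541235 / 11 = 0.140.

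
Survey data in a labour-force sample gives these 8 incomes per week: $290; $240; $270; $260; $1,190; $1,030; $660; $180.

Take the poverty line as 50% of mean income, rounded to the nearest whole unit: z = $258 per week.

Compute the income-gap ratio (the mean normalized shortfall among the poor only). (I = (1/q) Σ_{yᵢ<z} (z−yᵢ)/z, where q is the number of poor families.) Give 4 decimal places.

0.1860

Poor units: $180, $240 (q = 2 of N = 8).
Relative gaps: 0.3023, 0.0698; sum = 0.372093.
I averages over the q = 2 poor units only: 0.372093 / 2 = 0.1860.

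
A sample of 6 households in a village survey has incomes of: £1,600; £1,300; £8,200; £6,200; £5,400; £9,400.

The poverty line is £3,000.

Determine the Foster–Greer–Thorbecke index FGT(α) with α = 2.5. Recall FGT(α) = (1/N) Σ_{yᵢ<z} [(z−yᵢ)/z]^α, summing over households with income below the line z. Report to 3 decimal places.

Below z: £1,300, £1,600 (q = 2 of N = 6).
Gap ratios (z−y)/z: (3000−1300)/3000 = 0.5667; (3000−1600)/3000 = 0.4667.
Raised to α = 2.5: 0.24172; 0.14877.
Sum = 0.390494; FGT(2.5) = 0.390494 / 6 = 0.065.

0.065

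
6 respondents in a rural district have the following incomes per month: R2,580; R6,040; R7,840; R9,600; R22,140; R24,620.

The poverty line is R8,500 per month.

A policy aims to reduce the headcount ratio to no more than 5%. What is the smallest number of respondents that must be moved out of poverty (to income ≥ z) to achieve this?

3

3 of the 6 respondents are poor, so H = 3/6 = 0.500.
A headcount ratio of at most 5% allows at most ⌊0.05 × 6⌋ = 0 poor respondents.
So at least 3 − 0 = 3 must be lifted.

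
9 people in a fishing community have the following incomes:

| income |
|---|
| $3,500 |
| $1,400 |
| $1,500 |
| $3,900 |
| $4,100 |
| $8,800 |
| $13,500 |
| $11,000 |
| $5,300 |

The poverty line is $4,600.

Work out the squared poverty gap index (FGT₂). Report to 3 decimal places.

Below z: $1,400, $1,500, $3,500, $3,900, $4,100 (q = 5 of N = 9).
Gap ratios (z−y)/z: (4600−1400)/4600 = 0.6957; (4600−1500)/4600 = 0.6739; (4600−3500)/4600 = 0.2391; (4600−3900)/4600 = 0.1522; (4600−4100)/4600 = 0.1087.
Squared: 0.4839; 0.4542; 0.0572; 0.0232; 0.0118.
Sum = 1.030246; P₂ = 1.030246 / 9 = 0.114.

0.114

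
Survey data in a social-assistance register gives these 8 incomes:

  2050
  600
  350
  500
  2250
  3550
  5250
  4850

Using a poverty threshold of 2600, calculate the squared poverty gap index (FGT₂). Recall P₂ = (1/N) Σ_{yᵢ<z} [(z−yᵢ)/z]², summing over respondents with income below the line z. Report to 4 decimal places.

Incomes under z: 350, 500, 600, 2050, 2250 (q = 5 of N = 8).
Relative gaps: (2600−350)/2600 = 0.8654; (2600−500)/2600 = 0.8077; (2600−600)/2600 = 0.7692; (2600−2050)/2600 = 0.2115; (2600−2250)/2600 = 0.1346.
Squared: 0.7489; 0.6524; 0.5917; 0.0447; 0.0181.
Sum = 2.055843; P₂ = 2.055843 / 8 = 0.2570.

0.2570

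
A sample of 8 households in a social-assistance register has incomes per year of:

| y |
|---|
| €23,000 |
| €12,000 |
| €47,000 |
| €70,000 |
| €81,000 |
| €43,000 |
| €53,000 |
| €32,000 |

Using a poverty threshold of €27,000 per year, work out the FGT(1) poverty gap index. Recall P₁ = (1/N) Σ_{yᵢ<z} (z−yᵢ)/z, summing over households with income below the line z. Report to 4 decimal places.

Incomes under z: €12,000, €23,000 (q = 2 of N = 8).
Shortfall ratios: (27000−12000)/27000 = 0.5556; (27000−23000)/27000 = 0.1481.
Σ = 0.703704. Dividing by the full population N = 8 gives P₁ = 0.0880.

0.0880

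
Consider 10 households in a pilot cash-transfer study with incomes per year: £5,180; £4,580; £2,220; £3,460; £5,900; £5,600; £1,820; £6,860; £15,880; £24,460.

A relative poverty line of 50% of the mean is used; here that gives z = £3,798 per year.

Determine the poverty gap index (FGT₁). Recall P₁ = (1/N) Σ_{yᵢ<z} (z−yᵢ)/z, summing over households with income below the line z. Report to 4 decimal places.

Below the line: £1,820, £2,220, £3,460 (q = 3 of N = 10).
Shortfall ratios: (3798−1820)/3798 = 0.5208; (3798−2220)/3798 = 0.4155; (3798−3460)/3798 = 0.0890.
Sum of shortfalls = 1.025276; P₁ averages over all N: 1.025276 / 10 = 0.1025.

0.1025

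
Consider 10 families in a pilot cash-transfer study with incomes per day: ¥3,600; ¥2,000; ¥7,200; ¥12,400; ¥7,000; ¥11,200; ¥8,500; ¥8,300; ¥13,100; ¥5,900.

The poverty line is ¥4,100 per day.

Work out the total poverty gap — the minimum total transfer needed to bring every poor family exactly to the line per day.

¥2,600

Incomes under z: ¥2,000, ¥3,600 (q = 2 of N = 10).
Individual gaps: 4100−2000 = 2100; 4100−3600 = 500.
Aggregate gap = ¥2,600.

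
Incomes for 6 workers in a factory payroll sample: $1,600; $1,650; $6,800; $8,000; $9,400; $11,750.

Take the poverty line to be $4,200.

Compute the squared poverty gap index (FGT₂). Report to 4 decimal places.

0.1253

Below the line: $1,600, $1,650 (q = 2 of N = 6).
Gap ratios (z−y)/z: (4200−1600)/4200 = 0.6190; (4200−1650)/4200 = 0.6071.
Squared: 0.3832; 0.3686.
Sum = 0.751842; P₂ = 0.751842 / 6 = 0.1253.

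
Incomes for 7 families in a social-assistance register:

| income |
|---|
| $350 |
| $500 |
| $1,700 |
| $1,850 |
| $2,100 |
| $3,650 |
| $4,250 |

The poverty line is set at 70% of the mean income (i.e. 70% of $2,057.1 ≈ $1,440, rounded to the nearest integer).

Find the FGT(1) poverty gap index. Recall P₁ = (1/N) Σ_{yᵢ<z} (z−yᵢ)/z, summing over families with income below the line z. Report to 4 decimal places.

Below z: $350, $500 (q = 2 of N = 7).
Relative gaps: (1440−350)/1440 = 0.7569; (1440−500)/1440 = 0.6528.
Σ = 1.409722. Dividing by the full population N = 7 gives P₁ = 0.2014.

0.2014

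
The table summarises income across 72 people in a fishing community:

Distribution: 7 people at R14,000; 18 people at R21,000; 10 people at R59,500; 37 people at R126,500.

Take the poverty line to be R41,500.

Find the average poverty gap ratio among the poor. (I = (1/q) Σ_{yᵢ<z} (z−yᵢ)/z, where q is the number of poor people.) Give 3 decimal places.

0.541

Below z: 7×R14,000, 18×R21,000 (q = 25 of N = 72).
Shortfall ratios (z−y)/z: 0.6627 (×7), 0.4940 (×18); sum = 13.530120.
I averages over the q = 25 poor units only: 13.530120 / 25 = 0.541.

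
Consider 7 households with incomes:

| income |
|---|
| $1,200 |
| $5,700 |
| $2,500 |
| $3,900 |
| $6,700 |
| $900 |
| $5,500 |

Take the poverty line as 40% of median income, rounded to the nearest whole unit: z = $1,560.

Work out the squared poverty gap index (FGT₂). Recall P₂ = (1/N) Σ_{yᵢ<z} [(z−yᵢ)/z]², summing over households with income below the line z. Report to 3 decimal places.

0.033

Below z: $900, $1,200 (q = 2 of N = 7).
Gap ratios (z−y)/z: (1560−900)/1560 = 0.4231; (1560−1200)/1560 = 0.2308.
Squared: 0.1790; 0.0533.
Sum = 0.232249; P₂ = 0.232249 / 7 = 0.033.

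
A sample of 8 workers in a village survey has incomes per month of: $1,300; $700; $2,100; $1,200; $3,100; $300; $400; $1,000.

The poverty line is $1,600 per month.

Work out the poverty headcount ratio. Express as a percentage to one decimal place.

6 of the 8 workers have income below $1,600.
H = 6/8 = 75.0%.

75.0%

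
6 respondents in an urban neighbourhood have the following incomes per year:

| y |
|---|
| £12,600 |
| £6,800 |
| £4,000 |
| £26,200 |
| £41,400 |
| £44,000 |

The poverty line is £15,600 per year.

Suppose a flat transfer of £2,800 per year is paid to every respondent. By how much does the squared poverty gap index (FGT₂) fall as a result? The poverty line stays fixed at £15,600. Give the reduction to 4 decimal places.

0.0736

Before: below the line — £4,000, £6,800, £12,600; squared poverty gap index (FGT₂) = 0.151353.
After the £2,800 transfer: below the line — £6,800, £9,600, £15,400; squared poverty gap index (FGT₂) = 0.077718.
Reduction = 0.151353 − 0.077718 = 0.0736.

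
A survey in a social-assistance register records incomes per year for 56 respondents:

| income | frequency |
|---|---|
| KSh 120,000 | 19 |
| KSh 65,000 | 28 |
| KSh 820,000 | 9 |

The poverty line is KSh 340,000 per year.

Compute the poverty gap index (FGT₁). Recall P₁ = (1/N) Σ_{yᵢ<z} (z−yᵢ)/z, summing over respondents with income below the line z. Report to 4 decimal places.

Incomes under z: 28×KSh 65,000, 19×KSh 120,000 (q = 47 of N = 56).
Gap ratios (z−y)/z: (340000−65000)/340000 = 0.8088 (×28); (340000−120000)/340000 = 0.6471 (×19).
Σ = 34.941176. Dividing by the full population N = 56 gives P₁ = 0.6239.

0.6239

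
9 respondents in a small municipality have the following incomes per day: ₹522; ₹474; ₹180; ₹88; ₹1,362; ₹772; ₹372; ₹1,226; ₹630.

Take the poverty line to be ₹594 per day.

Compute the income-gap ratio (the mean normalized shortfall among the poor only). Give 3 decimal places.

Below the line: ₹88, ₹180, ₹372, ₹474, ₹522 (q = 5 of N = 9).
Shortfall ratios (z−y)/z: 0.8519, 0.6970, 0.3737, 0.2020, 0.1212; sum = 2.245791.
I averages over the q = 5 poor units only: 2.245791 / 5 = 0.449.

0.449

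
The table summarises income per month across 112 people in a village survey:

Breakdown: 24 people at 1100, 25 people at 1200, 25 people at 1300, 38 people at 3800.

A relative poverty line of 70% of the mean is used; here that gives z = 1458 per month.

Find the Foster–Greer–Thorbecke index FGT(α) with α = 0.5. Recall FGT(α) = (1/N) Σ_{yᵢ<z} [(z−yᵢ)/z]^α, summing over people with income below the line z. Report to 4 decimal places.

0.2736

Poor units: 24×1100, 25×1200, 25×1300 (q = 74 of N = 112).
Shortfall ratios: (1458−1100)/1458 = 0.2455 (×24); (1458−1200)/1458 = 0.1770 (×25); (1458−1300)/1458 = 0.1084 (×25).
Raised to α = 0.5: 0.49552 (×24); 0.42066 (×25); 0.32919 (×25).
Sum = 30.638829; FGT(0.5) = 30.638829 / 112 = 0.2736.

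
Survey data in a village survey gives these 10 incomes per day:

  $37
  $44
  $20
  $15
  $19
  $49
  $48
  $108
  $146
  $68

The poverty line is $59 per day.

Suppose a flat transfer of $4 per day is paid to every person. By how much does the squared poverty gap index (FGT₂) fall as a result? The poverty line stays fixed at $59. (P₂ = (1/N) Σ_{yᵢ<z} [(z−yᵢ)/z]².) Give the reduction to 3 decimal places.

0.038

Before: below the line — $15, $19, $20, $37, $44, $48, $49; squared poverty gap index (FGT₂) = 0.17199.
After the $4 transfer: below the line — $19, $23, $24, $41, $48, $52, $53; squared poverty gap index (FGT₂) = 0.13361.
Reduction = 0.17199 − 0.13361 = 0.038.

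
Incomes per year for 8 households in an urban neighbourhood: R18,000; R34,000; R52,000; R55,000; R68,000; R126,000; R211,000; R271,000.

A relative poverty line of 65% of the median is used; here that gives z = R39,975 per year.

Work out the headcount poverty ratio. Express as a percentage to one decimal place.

2 of the 8 households have income below R39,975.
H = 2/8 = 25.0%.

25.0%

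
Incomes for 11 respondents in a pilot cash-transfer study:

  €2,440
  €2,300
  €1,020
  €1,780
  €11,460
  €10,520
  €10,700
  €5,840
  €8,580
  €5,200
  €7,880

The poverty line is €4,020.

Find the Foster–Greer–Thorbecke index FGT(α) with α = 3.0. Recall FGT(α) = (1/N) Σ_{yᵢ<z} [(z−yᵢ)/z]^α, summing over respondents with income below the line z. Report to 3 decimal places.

Below the line: €1,020, €1,780, €2,300, €2,440 (q = 4 of N = 11).
Relative gaps: (4020−1020)/4020 = 0.7463; (4020−1780)/4020 = 0.5572; (4020−2300)/4020 = 0.4279; (4020−2440)/4020 = 0.3930.
Raised to α = 3.0: 0.41561; 0.17301; 0.07833; 0.06071.
Sum = 0.727658; FGT(3.0) = 0.727658 / 11 = 0.066.

0.066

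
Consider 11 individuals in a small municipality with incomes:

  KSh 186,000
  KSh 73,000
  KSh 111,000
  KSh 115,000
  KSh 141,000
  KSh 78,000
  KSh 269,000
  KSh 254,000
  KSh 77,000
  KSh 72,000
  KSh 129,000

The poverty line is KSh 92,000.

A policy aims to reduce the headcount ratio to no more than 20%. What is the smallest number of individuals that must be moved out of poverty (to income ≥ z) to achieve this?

4 of the 11 individuals are poor, so H = 4/11 = 0.364.
A headcount ratio of at most 20% allows at most ⌊0.20 × 11⌋ = 2 poor individuals.
So at least 4 − 2 = 2 must be lifted.

2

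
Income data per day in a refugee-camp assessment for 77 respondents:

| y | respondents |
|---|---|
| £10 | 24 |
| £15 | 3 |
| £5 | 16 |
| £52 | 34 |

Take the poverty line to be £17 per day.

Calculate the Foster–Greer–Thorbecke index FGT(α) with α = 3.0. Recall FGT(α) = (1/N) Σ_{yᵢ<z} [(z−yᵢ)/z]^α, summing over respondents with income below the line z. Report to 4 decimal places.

Below the line: 16×£5, 24×£10, 3×£15 (q = 43 of N = 77).
Normalized shortfalls: (17−5)/17 = 0.7059 (×16); (17−10)/17 = 0.4118 (×24); (17−15)/17 = 0.1176 (×3).
Raised to α = 3.0: 0.35172 (×16); 0.06981 (×24); 0.00163 (×3).
Sum = 7.307958; FGT(3.0) = 7.307958 / 77 = 0.0949.

0.0949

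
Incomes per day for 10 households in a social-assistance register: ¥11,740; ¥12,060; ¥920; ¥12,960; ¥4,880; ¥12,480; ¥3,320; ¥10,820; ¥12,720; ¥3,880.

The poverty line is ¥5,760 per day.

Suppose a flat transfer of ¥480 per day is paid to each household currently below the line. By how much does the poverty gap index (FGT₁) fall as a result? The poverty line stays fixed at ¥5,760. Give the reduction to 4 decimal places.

0.0333

Before: below the line — ¥920, ¥3,320, ¥3,880, ¥4,880; poverty gap index (FGT₁) = 0.174306.
After the ¥480 transfer: below the line — ¥1,400, ¥3,800, ¥4,360, ¥5,360; poverty gap index (FGT₁) = 0.140972.
Reduction = 0.174306 − 0.140972 = 0.0333.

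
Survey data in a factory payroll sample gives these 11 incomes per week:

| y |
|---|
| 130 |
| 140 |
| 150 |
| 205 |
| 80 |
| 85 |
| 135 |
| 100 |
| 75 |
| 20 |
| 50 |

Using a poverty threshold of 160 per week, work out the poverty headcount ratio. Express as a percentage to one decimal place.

90.9%

10 of the 11 workers have income below 160.
H = 10/11 = 90.9%.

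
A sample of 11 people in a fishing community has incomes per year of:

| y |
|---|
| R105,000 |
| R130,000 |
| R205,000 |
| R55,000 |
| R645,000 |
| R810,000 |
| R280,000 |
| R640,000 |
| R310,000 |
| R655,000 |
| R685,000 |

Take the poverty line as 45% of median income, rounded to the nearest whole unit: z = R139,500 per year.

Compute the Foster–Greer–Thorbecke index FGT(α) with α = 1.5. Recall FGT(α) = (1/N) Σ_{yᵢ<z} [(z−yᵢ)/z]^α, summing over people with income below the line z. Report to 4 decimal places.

0.0557

Poor units: R55,000, R105,000, R130,000 (q = 3 of N = 11).
Shortfall ratios: (139500−55000)/139500 = 0.6057; (139500−105000)/139500 = 0.2473; (139500−130000)/139500 = 0.0681.
Raised to α = 1.5: 0.47144; 0.12299; 0.01777.
Sum = 0.612198; FGT(1.5) = 0.612198 / 11 = 0.0557.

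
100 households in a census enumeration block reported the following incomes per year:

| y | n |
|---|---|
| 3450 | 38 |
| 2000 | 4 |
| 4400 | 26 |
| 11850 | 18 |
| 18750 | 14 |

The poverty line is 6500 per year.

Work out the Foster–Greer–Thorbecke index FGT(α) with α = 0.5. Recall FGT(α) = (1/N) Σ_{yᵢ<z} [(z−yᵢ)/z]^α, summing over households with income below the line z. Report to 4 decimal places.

0.4414

Incomes under z: 4×2000, 38×3450, 26×4400 (q = 68 of N = 100).
Gap ratios (z−y)/z: (6500−2000)/6500 = 0.6923 (×4); (6500−3450)/6500 = 0.4692 (×38); (6500−4400)/6500 = 0.3231 (×26).
Raised to α = 0.5: 0.83205 (×4); 0.68500 (×38); 0.56840 (×26).
Sum = 44.136724; FGT(0.5) = 44.136724 / 100 = 0.4414.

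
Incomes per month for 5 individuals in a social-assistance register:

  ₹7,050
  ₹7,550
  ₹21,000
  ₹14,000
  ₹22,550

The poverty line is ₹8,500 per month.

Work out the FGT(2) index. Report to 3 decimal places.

0.008

Poor units: ₹7,050, ₹7,550 (q = 2 of N = 5).
Shortfall ratios: (8500−7050)/8500 = 0.1706; (8500−7550)/8500 = 0.1118.
Squared: 0.0291; 0.0125.
Sum = 0.041592; P₂ = 0.041592 / 5 = 0.008.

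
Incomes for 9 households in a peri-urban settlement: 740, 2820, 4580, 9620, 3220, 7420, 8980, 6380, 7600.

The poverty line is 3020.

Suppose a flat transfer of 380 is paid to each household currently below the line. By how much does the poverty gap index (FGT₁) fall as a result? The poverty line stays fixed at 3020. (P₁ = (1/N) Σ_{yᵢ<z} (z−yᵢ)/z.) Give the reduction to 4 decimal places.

Before: below the line — 740, 2820; poverty gap index (FGT₁) = 0.091244.
After the 380 transfer: below the line — 1120; poverty gap index (FGT₁) = 0.069904.
Reduction = 0.091244 − 0.069904 = 0.0213.

0.0213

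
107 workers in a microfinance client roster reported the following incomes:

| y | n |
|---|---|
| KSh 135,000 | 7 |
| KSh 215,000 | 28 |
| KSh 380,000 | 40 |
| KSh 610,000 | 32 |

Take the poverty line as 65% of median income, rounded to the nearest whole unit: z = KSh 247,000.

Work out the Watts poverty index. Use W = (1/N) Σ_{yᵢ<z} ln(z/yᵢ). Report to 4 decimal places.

0.0758

Incomes under z: 7×KSh 135,000, 28×KSh 215,000 (q = 35 of N = 107).
Log gaps: ln(247000/135000) = 0.6041 (×7); ln(247000/215000) = 0.1388 (×28).
W = 8.113804 / 107 = 0.0758.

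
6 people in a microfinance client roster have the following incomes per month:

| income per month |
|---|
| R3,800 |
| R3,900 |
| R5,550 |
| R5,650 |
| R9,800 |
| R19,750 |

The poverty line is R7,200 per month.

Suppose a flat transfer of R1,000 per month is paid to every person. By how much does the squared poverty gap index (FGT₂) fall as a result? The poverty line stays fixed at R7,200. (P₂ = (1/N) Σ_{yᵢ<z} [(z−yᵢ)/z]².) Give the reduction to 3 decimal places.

0.051

Before: below the line — R3,800, R3,900, R5,550, R5,650; squared poverty gap index (FGT₂) = 0.08865.
After the R1,000 transfer: below the line — R4,800, R4,900, R6,550, R6,650; squared poverty gap index (FGT₂) = 0.03786.
Reduction = 0.08865 − 0.03786 = 0.051.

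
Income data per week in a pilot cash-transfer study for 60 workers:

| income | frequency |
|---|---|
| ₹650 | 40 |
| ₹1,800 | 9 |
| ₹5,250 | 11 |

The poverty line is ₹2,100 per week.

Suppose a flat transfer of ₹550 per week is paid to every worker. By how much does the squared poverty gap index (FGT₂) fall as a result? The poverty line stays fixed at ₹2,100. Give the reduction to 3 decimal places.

0.198

Before: below the line — 40×₹650, 9×₹1,800; squared poverty gap index (FGT₂) = 0.32090.
After the ₹550 transfer: below the line — 40×₹1,200; squared poverty gap index (FGT₂) = 0.12245.
Reduction = 0.32090 − 0.12245 = 0.198.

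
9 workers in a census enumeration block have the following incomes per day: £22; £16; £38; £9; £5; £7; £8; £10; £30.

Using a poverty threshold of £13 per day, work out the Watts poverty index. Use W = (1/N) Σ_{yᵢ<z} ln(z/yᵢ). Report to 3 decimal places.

Poor units: £5, £7, £8, £9, £10 (q = 5 of N = 9).
ln(z/y) terms: ln(13/5) = 0.9555; ln(13/7) = 0.6190; ln(13/8) = 0.4855; ln(13/9) = 0.3677; ln(13/10) = 0.2624.
W = 2.690148 / 9 = 0.299.

0.299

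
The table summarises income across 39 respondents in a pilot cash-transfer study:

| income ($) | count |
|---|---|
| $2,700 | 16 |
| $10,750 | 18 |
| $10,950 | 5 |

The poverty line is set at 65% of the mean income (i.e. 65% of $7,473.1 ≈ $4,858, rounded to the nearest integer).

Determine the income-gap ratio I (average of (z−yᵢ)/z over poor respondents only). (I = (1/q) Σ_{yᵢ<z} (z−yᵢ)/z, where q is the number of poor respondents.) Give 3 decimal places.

Below z: 16×$2,700 (q = 16 of N = 39).
Shortfall ratios (z−y)/z: 0.4442 (×16); sum = 7.107452.
I averages over the q = 16 poor units only: 7.107452 / 16 = 0.444.

0.444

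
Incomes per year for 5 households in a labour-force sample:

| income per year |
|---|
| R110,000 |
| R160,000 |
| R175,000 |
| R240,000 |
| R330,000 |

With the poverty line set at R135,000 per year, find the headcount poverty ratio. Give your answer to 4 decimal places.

1 of the 5 households have income below R135,000.
H = 1/5 = 0.2000.

0.2000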